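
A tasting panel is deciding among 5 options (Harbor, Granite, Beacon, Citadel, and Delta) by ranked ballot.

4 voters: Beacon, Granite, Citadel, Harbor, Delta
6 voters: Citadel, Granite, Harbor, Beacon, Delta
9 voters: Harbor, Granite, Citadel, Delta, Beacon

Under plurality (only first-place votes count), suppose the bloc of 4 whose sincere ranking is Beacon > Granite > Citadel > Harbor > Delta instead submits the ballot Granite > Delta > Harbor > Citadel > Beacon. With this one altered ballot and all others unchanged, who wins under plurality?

Harbor

First-place totals with the altered ballot: Harbor 9, Granite 4, Beacon 0, Citadel 6, Delta 0.
The winner is unchanged: still Harbor.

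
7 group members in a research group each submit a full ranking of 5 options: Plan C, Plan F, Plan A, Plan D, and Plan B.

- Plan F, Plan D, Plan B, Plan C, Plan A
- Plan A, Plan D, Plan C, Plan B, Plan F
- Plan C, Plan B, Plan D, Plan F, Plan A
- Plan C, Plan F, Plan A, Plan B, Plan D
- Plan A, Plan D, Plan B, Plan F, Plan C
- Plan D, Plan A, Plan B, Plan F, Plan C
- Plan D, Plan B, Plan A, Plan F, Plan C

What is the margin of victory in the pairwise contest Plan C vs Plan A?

Ballots ranking Plan C above Plan A: 3.
Ballots ranking Plan A above Plan C: 4.
Plan A wins 4–3, a margin of 1.

1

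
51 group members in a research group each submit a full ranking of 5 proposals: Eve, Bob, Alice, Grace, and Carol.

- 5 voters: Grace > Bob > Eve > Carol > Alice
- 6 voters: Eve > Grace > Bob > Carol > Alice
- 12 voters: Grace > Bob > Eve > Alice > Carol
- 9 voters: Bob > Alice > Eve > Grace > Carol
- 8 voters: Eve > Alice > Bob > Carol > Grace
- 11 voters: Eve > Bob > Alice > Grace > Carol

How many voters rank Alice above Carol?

Ballots ranking Alice above Carol: 12+9+8+11 = 40.
Ballots ranking Carol above Alice: 5+6 = 11.
So 40 of 51 voters prefer Alice to Carol.

40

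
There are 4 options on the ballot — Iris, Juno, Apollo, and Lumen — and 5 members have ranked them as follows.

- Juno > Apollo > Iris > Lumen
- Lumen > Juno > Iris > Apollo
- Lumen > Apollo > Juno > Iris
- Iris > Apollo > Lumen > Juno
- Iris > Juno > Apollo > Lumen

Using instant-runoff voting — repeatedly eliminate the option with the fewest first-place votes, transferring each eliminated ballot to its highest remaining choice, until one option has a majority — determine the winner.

Iris

Round 1: Iris 2, Lumen 2, Juno 1, Apollo 0. Apollo has the fewest and is eliminated.
Round 2: Iris 2, Lumen 2, Juno 1. Juno has the fewest and is eliminated.
Round 3: Iris 3, Lumen 2. Iris has a majority.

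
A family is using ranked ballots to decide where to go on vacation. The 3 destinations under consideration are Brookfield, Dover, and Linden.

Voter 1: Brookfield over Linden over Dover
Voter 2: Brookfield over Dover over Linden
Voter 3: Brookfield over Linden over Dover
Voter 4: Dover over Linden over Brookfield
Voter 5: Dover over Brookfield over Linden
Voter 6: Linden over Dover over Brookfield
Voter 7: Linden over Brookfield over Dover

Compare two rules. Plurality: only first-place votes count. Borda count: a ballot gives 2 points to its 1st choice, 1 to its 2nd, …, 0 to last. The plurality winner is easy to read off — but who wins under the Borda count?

Brookfield

Plurality first-place counts: Brookfield 3, Dover 2, Linden 2 → Brookfield.
Borda totals: Brookfield 8, Dover 6, Linden 7 → Brookfield.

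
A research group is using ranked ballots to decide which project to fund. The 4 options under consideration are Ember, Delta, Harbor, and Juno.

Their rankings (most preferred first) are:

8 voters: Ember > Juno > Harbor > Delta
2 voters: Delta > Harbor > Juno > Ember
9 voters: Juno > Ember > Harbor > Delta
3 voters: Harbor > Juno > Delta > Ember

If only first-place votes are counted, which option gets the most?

First-place vote totals:
  Ember: 8
  Delta: 2
  Harbor: 3
  Juno: 9
Juno has the most first-place votes.

Juno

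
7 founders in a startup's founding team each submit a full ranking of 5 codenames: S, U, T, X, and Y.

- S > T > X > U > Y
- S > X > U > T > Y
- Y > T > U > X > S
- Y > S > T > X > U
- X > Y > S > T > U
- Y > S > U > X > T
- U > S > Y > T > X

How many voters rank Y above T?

Ballots ranking Y above T: 5.
Ballots ranking T above Y: 2.
So 5 of 7 voters prefer Y to T.

5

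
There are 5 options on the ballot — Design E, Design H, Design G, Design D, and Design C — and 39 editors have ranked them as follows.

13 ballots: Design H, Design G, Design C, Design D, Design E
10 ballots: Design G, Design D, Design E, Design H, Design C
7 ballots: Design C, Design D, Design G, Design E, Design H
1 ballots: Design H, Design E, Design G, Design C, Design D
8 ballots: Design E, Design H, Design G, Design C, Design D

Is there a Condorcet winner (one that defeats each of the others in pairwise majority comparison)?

No

Head-to-head results (39 voters total):
Design E vs Design H: Design E wins 25–14.
Design E vs Design G: Design G wins 30–9.
Design E vs Design D: Design D wins 30–9.
Design E vs Design C: Design C wins 20–19.
Design H vs Design G: Design H wins 22–17.
Design H vs Design D: Design H wins 22–17.
Design H vs Design C: Design H wins 32–7.
Design G vs Design D: Design G wins 32–7.
Design G vs Design C: Design G wins 32–7.
Design D vs Design C: Design C wins 29–10.
No candidate beats all others: Design E beats Design H beats Design G beats Design E, a majority cycle.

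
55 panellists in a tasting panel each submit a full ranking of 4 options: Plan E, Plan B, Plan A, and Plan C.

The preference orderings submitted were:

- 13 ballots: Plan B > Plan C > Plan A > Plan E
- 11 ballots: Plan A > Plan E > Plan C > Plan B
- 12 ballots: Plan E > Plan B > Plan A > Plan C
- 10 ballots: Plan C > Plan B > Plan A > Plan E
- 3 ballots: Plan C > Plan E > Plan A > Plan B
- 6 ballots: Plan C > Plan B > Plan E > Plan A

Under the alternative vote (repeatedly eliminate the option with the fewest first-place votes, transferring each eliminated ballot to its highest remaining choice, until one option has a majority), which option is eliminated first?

Round 1: Plan C 19, Plan B 13, Plan E 12, Plan A 11. Plan A has the fewest and is eliminated.
Round 2: Plan E 23, Plan C 19, Plan B 13. Plan B has the fewest and is eliminated.
Round 3: Plan C 32, Plan E 23. Plan C has a majority.

Plan A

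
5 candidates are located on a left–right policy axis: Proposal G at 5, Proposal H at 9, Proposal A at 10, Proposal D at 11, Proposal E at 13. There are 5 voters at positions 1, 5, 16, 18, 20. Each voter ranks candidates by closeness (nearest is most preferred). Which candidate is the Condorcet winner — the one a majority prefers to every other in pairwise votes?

Proposal E

With single-peaked preferences on a line, the Condorcet winner is the candidate closest to the median voter.
The median voter (position 16) is closest to Proposal E at 13.
Check: Proposal E vs Proposal G — voters closer to Proposal E: 3 of 5.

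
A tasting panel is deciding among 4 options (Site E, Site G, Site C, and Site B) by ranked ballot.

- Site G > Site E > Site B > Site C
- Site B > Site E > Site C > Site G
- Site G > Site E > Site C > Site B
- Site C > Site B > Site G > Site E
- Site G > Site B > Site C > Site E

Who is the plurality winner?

Site G

First-place vote totals:
  Site E: 0
  Site G: 3
  Site C: 1
  Site B: 1
Site G has the most first-place votes.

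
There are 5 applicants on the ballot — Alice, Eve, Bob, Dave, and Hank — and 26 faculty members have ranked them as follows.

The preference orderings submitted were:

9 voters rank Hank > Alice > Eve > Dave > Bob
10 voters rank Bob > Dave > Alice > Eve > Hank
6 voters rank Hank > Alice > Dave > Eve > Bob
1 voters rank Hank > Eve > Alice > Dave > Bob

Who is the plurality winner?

Hank

First-place vote totals:
  Alice: 0
  Eve: 0
  Bob: 10
  Dave: 0
  Hank: 16
Hank has the most first-place votes.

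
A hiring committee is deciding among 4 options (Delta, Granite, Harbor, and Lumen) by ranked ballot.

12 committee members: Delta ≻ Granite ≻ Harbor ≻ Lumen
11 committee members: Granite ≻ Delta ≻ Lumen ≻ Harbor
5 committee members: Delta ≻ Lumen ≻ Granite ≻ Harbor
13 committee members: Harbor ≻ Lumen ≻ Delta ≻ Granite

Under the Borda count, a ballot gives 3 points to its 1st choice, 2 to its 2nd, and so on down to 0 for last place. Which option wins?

Delta

Borda scores:
  Delta: 12·3 + 11·2 + 5·3 + 13·1 = 86
  Granite: 12·2 + 11·3 + 5·1 + 13·0 = 62
  Harbor: 12·1 + 11·0 + 5·0 + 13·3 = 51
  Lumen: 12·0 + 11·1 + 5·2 + 13·2 = 47
Delta has the highest total.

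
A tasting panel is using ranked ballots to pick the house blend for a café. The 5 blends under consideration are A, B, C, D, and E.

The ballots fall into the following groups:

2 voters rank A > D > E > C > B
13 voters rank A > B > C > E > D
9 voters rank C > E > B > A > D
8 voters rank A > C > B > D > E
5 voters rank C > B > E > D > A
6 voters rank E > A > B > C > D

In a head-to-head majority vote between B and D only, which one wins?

Ballots ranking B above D: 13+9+8+5+6 = 41.
Ballots ranking D above B: 2.
B wins the head-to-head, 41–2.

B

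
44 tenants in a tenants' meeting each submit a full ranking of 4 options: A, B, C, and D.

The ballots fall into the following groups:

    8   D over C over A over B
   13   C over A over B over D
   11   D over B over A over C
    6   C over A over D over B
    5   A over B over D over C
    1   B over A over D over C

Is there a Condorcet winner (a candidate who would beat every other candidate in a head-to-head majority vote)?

No

Head-to-head results (44 voters total):
A vs B: A wins 32–12.
A vs C: C wins 27–17.
A vs D: A wins 25–19.
B vs C: C wins 27–17.
B vs D: D wins 25–19.
C vs D: D wins 25–19.
No candidate beats all others: A beats D beats C beats A, a majority cycle.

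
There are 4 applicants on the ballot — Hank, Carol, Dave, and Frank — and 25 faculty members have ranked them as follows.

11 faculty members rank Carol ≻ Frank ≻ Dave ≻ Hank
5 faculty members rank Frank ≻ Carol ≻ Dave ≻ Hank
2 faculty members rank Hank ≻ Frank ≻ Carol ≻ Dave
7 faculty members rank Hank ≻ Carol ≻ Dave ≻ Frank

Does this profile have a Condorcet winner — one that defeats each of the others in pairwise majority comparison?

Yes

Head-to-head results (25 voters total):
Hank vs Carol: Carol wins 16–9.
Hank vs Dave: Dave wins 16–9.
Hank vs Frank: Frank wins 16–9.
Carol vs Dave: Carol wins 25–0.
Carol vs Frank: Carol wins 18–7.
Dave vs Frank: Frank wins 18–7.
Carol beats each rival — Hank (16–9), Dave (25–0), Frank (18–7) — so Carol is the Condorcet winner.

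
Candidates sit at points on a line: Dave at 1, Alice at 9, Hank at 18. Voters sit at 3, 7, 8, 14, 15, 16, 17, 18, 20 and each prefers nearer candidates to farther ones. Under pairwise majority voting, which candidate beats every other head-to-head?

With single-peaked preferences on a line, the Condorcet winner is the candidate closest to the median voter.
The median voter (position 15) is closest to Hank at 18.
Check: Hank vs Dave — voters closer to Hank: 6 of 9.

Hank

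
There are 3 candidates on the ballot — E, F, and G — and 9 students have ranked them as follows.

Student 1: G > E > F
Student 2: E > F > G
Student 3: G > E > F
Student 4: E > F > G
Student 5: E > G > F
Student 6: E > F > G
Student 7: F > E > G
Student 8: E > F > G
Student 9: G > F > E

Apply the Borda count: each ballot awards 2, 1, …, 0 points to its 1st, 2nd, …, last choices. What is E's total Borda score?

Borda scores:
  E: 1 + 2 + 1 + 2 + 2 + 2 + 1 + 2 + 0 = 13
  F: 0 + 1 + 0 + 1 + 0 + 1 + 2 + 1 + 1 = 7
  G: 2 + 0 + 2 + 0 + 1 + 0 + 0 + 0 + 2 = 7

13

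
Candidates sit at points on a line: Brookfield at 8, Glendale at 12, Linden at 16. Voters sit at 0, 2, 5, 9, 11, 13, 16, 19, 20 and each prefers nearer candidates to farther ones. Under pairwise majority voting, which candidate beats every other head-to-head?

With single-peaked preferences on a line, the Condorcet winner is the candidate closest to the median voter.
The median voter (position 11) is closest to Glendale at 12.
Check: Glendale vs Brookfield — voters closer to Glendale: 5 of 9.

Glendale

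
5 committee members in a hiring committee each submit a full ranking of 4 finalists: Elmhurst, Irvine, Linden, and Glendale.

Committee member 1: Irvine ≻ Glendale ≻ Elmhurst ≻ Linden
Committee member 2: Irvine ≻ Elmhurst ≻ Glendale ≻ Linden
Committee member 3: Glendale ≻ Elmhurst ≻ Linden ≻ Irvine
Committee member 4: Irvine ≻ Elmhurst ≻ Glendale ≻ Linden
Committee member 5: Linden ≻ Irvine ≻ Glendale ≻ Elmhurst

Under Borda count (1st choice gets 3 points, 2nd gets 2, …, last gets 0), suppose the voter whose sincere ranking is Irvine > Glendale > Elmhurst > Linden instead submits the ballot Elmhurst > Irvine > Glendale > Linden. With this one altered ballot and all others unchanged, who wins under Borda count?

Irvine

Borda totals with the altered ballot: Elmhurst 9, Irvine 10, Linden 4, Glendale 7.
The winner is unchanged: still Irvine.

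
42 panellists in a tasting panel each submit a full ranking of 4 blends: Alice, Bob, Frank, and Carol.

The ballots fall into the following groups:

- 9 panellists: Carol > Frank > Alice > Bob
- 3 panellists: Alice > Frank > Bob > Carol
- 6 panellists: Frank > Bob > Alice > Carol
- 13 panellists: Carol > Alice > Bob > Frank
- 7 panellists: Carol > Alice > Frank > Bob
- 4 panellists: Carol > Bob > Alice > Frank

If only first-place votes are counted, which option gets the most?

First-place vote totals:
  Alice: 3
  Bob: 0
  Frank: 6
  Carol: 33
Carol has the most first-place votes.

Carol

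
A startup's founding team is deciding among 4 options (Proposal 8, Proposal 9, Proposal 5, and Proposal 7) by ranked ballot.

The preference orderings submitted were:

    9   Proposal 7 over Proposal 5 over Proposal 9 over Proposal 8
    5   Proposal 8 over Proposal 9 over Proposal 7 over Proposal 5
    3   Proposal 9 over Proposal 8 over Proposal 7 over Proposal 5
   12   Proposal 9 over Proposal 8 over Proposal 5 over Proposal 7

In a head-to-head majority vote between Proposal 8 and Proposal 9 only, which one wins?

Proposal 9

Ballots ranking Proposal 8 above Proposal 9: 5.
Ballots ranking Proposal 9 above Proposal 8: 9+3+12 = 24.
Proposal 9 wins the head-to-head, 24–5.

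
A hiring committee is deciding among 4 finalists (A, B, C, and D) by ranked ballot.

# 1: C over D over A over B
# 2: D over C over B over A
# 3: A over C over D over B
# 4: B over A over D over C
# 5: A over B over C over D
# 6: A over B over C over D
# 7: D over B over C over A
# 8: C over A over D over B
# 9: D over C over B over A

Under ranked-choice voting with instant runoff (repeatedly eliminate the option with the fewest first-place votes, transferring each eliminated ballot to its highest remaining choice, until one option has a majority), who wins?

Round 1: A 3, D 3, C 2, B 1. B has the fewest and is eliminated.
Round 2: A 4, D 3, C 2. C has the fewest and is eliminated.
Round 3: A 5, D 4. A has a majority.

A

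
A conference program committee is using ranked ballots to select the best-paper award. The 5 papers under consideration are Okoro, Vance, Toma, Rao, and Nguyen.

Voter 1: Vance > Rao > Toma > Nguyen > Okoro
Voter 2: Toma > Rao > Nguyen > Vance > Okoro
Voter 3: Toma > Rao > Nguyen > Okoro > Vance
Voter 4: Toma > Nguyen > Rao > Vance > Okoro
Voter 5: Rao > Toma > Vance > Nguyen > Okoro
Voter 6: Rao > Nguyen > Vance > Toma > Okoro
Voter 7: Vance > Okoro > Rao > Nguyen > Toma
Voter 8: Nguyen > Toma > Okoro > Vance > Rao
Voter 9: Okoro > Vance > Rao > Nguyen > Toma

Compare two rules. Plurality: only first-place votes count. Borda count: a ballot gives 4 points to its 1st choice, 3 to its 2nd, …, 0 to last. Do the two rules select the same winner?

Plurality first-place counts: Okoro 1, Vance 2, Toma 3, Rao 2, Nguyen 1 → Toma.
Borda totals: Okoro 10, Vance 18, Toma 21, Rao 23, Nguyen 18 → Rao.
The two rules disagree: plurality picks Toma, Borda picks Rao.

No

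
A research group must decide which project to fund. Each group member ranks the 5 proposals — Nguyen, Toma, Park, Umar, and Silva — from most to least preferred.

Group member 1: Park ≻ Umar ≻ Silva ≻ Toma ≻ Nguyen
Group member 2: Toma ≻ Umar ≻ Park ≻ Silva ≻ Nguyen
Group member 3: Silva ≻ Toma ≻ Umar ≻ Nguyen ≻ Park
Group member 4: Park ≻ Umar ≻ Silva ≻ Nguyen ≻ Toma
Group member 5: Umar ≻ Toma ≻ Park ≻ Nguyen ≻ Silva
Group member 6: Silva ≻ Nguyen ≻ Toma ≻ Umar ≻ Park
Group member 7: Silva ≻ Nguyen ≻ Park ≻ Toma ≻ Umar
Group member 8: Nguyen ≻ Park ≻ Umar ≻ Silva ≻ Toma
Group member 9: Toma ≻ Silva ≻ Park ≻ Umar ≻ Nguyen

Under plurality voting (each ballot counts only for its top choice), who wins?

Silva

First-place vote totals:
  Nguyen: 1
  Toma: 2
  Park: 2
  Umar: 1
  Silva: 3
Silva has the most first-place votes.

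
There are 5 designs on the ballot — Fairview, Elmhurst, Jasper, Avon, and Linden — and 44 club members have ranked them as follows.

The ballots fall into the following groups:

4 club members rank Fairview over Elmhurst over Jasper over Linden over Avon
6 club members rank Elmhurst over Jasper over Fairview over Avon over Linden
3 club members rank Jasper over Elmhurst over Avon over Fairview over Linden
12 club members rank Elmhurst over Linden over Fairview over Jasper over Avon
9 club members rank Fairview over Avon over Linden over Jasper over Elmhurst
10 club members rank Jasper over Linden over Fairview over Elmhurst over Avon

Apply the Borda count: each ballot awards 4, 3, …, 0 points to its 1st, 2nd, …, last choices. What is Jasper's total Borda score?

Borda scores:
  Fairview: 4·4 + 6·2 + 3·1 + 12·2 + 9·4 + 10·2 = 111
  Elmhurst: 4·3 + 6·4 + 3·3 + 12·4 + 9·0 + 10·1 = 103
  Jasper: 4·2 + 6·3 + 3·4 + 12·1 + 9·1 + 10·4 = 99
  Avon: 4·0 + 6·1 + 3·2 + 12·0 + 9·3 + 10·0 = 39
  Linden: 4·1 + 6·0 + 3·0 + 12·3 + 9·2 + 10·3 = 88

99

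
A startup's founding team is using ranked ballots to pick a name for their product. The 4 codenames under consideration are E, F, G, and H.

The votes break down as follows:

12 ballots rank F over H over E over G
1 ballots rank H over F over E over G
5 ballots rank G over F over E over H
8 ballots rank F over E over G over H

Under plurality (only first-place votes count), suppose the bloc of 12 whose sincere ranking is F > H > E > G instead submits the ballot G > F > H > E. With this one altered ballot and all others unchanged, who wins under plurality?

G

First-place totals with the altered ballot: E 0, F 8, G 17, H 1.
The switch changes the winner from F to G.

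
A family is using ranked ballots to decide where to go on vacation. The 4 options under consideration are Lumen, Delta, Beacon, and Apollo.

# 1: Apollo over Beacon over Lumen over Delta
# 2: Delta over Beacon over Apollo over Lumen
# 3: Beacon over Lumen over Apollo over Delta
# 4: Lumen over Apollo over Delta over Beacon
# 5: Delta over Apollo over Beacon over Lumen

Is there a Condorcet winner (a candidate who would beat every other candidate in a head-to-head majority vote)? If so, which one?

Head-to-head results (5 voters total):
Lumen vs Delta: Lumen wins 3–2.
Lumen vs Beacon: Beacon wins 4–1.
Lumen vs Apollo: Apollo wins 3–2.
Delta vs Beacon: Delta wins 3–2.
Delta vs Apollo: Apollo wins 3–2.
Beacon vs Apollo: Apollo wins 3–2.
Apollo beats each rival — Lumen (3–2), Delta (3–2), Beacon (3–2) — so Apollo is the Condorcet winner.

Apollo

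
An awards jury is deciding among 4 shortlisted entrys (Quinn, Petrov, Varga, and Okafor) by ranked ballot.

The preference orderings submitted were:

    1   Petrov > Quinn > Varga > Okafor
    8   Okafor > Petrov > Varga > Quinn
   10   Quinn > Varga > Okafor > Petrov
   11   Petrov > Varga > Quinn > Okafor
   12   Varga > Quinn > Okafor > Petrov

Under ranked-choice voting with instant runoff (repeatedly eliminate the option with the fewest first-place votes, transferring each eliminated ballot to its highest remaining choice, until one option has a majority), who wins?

Round 1: Petrov 12, Varga 12, Quinn 10, Okafor 8. Okafor has the fewest and is eliminated.
Round 2: Petrov 20, Varga 12, Quinn 10. Quinn has the fewest and is eliminated.
Round 3: Varga 22, Petrov 20. Varga has a majority.

Varga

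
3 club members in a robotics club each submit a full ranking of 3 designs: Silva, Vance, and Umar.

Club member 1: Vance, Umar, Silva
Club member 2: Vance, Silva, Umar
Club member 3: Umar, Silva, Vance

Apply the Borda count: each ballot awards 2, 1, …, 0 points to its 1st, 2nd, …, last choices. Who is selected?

Vance

Borda scores:
  Silva: 0 + 1 + 1 = 2
  Vance: 2 + 2 + 0 = 4
  Umar: 1 + 0 + 2 = 3
Vance has the highest total.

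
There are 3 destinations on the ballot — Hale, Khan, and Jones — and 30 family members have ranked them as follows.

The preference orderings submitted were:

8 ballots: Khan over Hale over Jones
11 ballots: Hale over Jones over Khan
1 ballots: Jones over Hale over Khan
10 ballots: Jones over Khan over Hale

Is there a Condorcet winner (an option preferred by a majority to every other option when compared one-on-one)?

No

Head-to-head results (30 voters total):
Hale vs Khan: Khan wins 18–12.
Hale vs Jones: Hale wins 19–11.
Khan vs Jones: Jones wins 22–8.
No candidate beats all others: Hale beats Jones beats Khan beats Hale, a majority cycle.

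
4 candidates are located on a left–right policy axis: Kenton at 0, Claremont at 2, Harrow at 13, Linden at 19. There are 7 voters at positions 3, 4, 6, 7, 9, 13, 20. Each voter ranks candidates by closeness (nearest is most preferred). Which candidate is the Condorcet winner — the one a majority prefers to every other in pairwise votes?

Claremont

With single-peaked preferences on a line, the Condorcet winner is the candidate closest to the median voter.
The median voter (position 7) is closest to Claremont at 2.
Check: Claremont vs Kenton — voters closer to Claremont: 7 of 7.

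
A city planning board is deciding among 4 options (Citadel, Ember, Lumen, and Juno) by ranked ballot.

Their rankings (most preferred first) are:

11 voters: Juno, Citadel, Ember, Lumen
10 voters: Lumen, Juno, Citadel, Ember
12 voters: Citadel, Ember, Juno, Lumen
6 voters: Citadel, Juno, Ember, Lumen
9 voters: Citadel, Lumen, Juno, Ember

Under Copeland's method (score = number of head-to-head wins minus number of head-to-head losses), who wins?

Citadel

Pairwise results:
  Citadel vs Ember: Citadel wins 48–0.
  Citadel vs Lumen: Citadel wins 38–10.
  Citadel vs Juno: Citadel wins 27–21.
  Ember vs Lumen: Ember wins 29–19.
  Ember vs Juno: Juno wins 36–12.
  Lumen vs Juno: Juno wins 29–19.
Copeland scores (wins − losses):
  Citadel: 3 − 0 = 3
  Ember: 1 − 2 = -1
  Lumen: 0 − 3 = -3
  Juno: 2 − 1 = 1
Citadel has the best Copeland score.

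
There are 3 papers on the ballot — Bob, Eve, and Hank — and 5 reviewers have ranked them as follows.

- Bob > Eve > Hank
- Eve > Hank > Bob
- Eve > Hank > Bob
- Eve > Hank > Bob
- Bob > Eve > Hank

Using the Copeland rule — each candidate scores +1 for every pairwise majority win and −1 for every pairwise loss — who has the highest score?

Eve

Pairwise results:
  Bob vs Eve: Eve wins 3–2.
  Bob vs Hank: Hank wins 3–2.
  Eve vs Hank: Eve wins 5–0.
Copeland scores (wins − losses):
  Bob: 0 − 2 = -2
  Eve: 2 − 0 = 2
  Hank: 1 − 1 = 0
Eve has the best Copeland score.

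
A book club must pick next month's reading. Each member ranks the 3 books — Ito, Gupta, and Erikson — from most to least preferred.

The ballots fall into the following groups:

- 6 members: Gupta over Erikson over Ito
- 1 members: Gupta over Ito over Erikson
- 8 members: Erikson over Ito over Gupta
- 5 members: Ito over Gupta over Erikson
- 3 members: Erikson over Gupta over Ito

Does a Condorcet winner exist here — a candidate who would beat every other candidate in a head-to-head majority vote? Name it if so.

No Condorcet winner

Head-to-head results (23 voters total):
Ito vs Gupta: Ito wins 13–10.
Ito vs Erikson: Erikson wins 17–6.
Gupta vs Erikson: Gupta wins 12–11.
No candidate beats all others: Ito beats Gupta beats Erikson beats Ito, a majority cycle.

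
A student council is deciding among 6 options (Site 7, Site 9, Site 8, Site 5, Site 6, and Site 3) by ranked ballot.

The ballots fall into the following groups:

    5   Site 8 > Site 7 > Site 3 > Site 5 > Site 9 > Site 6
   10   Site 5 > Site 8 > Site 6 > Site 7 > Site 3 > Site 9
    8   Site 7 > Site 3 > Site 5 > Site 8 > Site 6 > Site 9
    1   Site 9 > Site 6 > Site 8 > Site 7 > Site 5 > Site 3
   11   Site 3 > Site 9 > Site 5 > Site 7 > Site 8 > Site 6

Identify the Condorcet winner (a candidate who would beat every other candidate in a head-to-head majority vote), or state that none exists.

Head-to-head results (35 voters total):
Site 7 vs Site 9: Site 7 wins 23–12.
Site 7 vs Site 8: Site 7 wins 19–16.
Site 7 vs Site 5: Site 5 wins 21–14.
Site 7 vs Site 6: Site 7 wins 24–11.
Site 7 vs Site 3: Site 7 wins 24–11.
Site 9 vs Site 8: Site 8 wins 23–12.
Site 9 vs Site 5: Site 5 wins 23–12.
Site 9 vs Site 6: Site 6 wins 18–17.
Site 9 vs Site 3: Site 3 wins 34–1.
Site 8 vs Site 5: Site 5 wins 29–6.
Site 8 vs Site 6: Site 8 wins 34–1.
Site 8 vs Site 3: Site 3 wins 19–16.
Site 5 vs Site 6: Site 5 wins 34–1.
Site 5 vs Site 3: Site 3 wins 24–11.
Site 6 vs Site 3: Site 3 wins 24–11.
No candidate beats all others: Site 7 beats Site 3 beats Site 5 beats Site 7, a majority cycle.

No Condorcet winner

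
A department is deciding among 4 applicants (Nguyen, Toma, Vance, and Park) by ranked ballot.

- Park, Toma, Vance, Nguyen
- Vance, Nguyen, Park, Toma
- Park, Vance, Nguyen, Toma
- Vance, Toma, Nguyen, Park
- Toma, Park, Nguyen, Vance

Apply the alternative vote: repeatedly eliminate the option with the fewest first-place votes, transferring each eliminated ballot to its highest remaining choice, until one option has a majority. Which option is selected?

Round 1: Vance 2, Park 2, Toma 1, Nguyen 0. Nguyen has the fewest and is eliminated.
Round 2: Vance 2, Park 2, Toma 1. Toma has the fewest and is eliminated.
Round 3: Park 3, Vance 2. Park has a majority.

Park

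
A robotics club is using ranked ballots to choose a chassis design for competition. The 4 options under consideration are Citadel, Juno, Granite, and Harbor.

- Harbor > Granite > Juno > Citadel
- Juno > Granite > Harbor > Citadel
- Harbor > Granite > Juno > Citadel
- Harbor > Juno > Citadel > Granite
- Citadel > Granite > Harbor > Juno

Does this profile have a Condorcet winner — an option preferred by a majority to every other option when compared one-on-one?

Yes

Head-to-head results (5 voters total):
Citadel vs Juno: Juno wins 4–1.
Citadel vs Granite: Granite wins 3–2.
Citadel vs Harbor: Harbor wins 4–1.
Juno vs Granite: Granite wins 3–2.
Juno vs Harbor: Harbor wins 4–1.
Granite vs Harbor: Harbor wins 3–2.
Harbor beats each rival — Citadel (4–1), Juno (4–1), Granite (3–2) — so Harbor is the Condorcet winner.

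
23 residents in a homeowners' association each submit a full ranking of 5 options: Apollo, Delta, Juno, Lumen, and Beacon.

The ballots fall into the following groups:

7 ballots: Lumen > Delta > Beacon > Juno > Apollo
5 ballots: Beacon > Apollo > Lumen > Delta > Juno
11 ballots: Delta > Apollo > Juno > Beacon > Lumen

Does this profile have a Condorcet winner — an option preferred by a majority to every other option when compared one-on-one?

No

Head-to-head results (23 voters total):
Apollo vs Delta: Delta wins 18–5.
Apollo vs Juno: Apollo wins 16–7.
Apollo vs Lumen: Apollo wins 16–7.
Apollo vs Beacon: Beacon wins 12–11.
Delta vs Juno: Delta wins 23–0.
Delta vs Lumen: Lumen wins 12–11.
Delta vs Beacon: Delta wins 18–5.
Juno vs Lumen: Lumen wins 12–11.
Juno vs Beacon: Beacon wins 12–11.
Lumen vs Beacon: Beacon wins 16–7.
No candidate beats all others: Apollo beats Lumen beats Delta beats Apollo, a majority cycle.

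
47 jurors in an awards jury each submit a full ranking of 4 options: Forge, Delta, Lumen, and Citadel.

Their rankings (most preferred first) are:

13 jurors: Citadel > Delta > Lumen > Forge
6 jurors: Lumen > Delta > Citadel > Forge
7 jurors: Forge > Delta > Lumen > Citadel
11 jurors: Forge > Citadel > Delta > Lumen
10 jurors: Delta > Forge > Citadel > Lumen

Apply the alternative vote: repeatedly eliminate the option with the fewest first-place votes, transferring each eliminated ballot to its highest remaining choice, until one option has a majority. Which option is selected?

Delta

Round 1: Forge 18, Citadel 13, Delta 10, Lumen 6. Lumen has the fewest and is eliminated.
Round 2: Forge 18, Delta 16, Citadel 13. Citadel has the fewest and is eliminated.
Round 3: Delta 29, Forge 18. Delta has a majority.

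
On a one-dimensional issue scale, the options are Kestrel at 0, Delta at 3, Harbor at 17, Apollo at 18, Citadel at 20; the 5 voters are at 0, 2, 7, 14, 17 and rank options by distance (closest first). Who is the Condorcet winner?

Delta

With single-peaked preferences on a line, the Condorcet winner is the candidate closest to the median voter.
The median voter (position 7) is closest to Delta at 3.
Check: Delta vs Apollo — voters closer to Delta: 3 of 5.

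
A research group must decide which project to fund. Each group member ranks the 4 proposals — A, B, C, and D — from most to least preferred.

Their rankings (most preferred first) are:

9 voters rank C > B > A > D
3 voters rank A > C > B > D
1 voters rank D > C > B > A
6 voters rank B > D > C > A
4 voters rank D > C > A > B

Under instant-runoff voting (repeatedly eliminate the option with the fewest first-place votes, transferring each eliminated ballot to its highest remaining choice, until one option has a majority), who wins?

C

Round 1: C 9, B 6, D 5, A 3. A has the fewest and is eliminated.
Round 2: C 12, B 6, D 5. C has a majority.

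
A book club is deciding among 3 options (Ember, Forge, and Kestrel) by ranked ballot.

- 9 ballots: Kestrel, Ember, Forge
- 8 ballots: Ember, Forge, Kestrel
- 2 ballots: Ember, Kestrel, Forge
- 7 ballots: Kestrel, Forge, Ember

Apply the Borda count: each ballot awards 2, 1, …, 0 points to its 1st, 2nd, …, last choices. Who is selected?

Borda scores:
  Ember: 9·1 + 8·2 + 2·2 + 7·0 = 29
  Forge: 9·0 + 8·1 + 2·0 + 7·1 = 15
  Kestrel: 9·2 + 8·0 + 2·1 + 7·2 = 34
Kestrel has the highest total.

Kestrel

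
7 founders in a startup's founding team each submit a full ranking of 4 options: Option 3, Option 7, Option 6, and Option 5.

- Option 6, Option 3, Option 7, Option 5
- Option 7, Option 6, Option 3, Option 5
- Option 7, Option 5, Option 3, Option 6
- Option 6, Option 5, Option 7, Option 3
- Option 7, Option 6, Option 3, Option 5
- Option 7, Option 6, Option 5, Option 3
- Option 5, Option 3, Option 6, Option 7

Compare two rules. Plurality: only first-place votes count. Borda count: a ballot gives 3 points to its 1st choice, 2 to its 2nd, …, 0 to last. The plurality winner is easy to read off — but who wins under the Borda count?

Plurality first-place counts: Option 3 0, Option 7 4, Option 6 2, Option 5 1 → Option 7.
Borda totals: Option 3 7, Option 7 14, Option 6 13, Option 5 8 → Option 7.

Option 7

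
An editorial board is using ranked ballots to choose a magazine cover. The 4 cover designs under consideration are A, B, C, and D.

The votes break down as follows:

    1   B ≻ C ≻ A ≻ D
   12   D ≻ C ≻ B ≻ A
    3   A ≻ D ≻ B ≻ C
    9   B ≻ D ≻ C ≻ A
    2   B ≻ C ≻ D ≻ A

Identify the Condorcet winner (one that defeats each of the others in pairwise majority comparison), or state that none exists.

Head-to-head results (27 voters total):
A vs B: B wins 24–3.
A vs C: C wins 24–3.
A vs D: D wins 23–4.
B vs C: B wins 15–12.
B vs D: D wins 15–12.
C vs D: D wins 24–3.
D beats each rival — A (23–4), B (15–12), C (24–3) — so D is the Condorcet winner.

D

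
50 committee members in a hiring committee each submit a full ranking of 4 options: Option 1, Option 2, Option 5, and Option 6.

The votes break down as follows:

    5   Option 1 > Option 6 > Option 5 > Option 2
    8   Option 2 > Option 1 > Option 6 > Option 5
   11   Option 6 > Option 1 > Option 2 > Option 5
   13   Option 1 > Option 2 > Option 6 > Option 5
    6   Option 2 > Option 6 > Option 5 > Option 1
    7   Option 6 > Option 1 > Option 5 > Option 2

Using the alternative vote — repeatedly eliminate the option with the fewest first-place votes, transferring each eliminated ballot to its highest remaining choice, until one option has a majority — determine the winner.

Round 1: Option 1 18, Option 6 18, Option 2 14, Option 5 0. Option 5 has the fewest and is eliminated.
Round 2: Option 1 18, Option 6 18, Option 2 14. Option 2 has the fewest and is eliminated.
Round 3: Option 1 26, Option 6 24. Option 1 has a majority.

Option 1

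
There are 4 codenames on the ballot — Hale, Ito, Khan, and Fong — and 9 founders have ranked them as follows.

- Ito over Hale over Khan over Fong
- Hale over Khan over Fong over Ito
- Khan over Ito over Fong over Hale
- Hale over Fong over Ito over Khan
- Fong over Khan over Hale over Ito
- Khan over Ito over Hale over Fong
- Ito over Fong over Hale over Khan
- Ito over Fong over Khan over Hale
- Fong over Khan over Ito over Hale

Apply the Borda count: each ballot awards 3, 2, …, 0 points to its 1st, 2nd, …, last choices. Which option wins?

Borda scores:
  Hale: 2 + 3 + 0 + 3 + 1 + 1 + 1 + 0 + 0 = 11
  Ito: 3 + 0 + 2 + 1 + 0 + 2 + 3 + 3 + 1 = 15
  Khan: 1 + 2 + 3 + 0 + 2 + 3 + 0 + 1 + 2 = 14
  Fong: 0 + 1 + 1 + 2 + 3 + 0 + 2 + 2 + 3 = 14
Ito has the highest total.

Ito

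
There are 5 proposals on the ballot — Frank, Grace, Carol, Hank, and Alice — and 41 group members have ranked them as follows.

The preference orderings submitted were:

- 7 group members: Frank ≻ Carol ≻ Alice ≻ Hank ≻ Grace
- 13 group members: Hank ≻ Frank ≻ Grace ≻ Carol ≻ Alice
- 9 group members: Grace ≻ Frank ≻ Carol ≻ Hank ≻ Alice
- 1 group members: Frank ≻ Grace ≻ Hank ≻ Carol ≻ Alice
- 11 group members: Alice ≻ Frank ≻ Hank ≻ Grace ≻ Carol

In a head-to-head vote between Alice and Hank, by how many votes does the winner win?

5

Ballots ranking Alice above Hank: 7+11 = 18.
Ballots ranking Hank above Alice: 13+9+1 = 23.
Hank wins 23–18, a margin of 5.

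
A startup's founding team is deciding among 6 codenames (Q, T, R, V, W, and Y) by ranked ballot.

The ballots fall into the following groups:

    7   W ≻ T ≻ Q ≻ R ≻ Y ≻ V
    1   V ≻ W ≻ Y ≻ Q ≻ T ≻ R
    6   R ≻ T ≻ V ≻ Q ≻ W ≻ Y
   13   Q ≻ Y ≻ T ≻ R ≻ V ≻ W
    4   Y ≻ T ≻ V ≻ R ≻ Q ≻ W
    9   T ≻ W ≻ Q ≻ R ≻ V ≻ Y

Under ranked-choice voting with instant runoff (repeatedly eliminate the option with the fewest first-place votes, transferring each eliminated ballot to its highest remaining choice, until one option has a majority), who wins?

T

Round 1: Q 13, T 9, W 7, R 6, Y 4, V 1. V has the fewest and is eliminated.
Round 2: Q 13, T 9, W 8, R 6, Y 4. Y has the fewest and is eliminated.
Round 3: Q 13, T 13, W 8, R 6. R has the fewest and is eliminated.
Round 4: T 19, Q 13, W 8. W has the fewest and is eliminated.
Round 5: T 26, Q 14. T has a majority.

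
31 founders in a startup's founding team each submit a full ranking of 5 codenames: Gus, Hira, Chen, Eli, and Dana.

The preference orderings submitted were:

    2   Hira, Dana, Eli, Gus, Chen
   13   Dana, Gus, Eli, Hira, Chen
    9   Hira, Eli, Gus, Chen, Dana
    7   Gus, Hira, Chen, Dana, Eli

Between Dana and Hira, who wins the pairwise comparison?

Ballots ranking Dana above Hira: 13.
Ballots ranking Hira above Dana: 2+9+7 = 18.
Hira wins the head-to-head, 18–13.

Hira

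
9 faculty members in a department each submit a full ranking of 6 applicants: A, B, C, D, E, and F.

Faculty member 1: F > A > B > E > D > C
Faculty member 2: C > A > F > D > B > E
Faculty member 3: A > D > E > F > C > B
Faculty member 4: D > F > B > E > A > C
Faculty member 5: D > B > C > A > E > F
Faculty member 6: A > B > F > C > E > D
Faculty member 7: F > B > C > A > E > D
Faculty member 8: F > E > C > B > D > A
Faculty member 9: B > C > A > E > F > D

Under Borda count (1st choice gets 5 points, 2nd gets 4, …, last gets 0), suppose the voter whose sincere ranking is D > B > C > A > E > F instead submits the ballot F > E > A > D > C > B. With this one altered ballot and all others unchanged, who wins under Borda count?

F

Borda totals with the altered ballot: A 27, B 22, C 19, D 15, E 19, F 33.
The winner is unchanged: still F.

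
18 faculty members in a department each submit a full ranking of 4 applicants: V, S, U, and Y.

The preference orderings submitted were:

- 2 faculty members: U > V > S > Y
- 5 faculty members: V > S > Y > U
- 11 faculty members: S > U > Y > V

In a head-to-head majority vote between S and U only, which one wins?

S

Ballots ranking S above U: 5+11 = 16.
Ballots ranking U above S: 2.
S wins the head-to-head, 16–2.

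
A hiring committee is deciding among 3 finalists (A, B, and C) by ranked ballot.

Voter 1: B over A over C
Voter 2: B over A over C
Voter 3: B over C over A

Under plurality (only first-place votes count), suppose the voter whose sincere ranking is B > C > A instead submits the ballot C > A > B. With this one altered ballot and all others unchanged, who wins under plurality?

B

First-place totals with the altered ballot: A 0, B 2, C 1.
The winner is unchanged: still B.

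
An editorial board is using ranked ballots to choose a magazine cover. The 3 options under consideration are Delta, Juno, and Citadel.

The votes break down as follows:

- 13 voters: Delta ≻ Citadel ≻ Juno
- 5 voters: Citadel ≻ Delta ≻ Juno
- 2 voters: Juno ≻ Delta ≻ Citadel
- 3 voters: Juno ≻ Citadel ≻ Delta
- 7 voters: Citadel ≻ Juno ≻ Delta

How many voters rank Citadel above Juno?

Ballots ranking Citadel above Juno: 13+5+7 = 25.
Ballots ranking Juno above Citadel: 2+3 = 5.
So 25 of 30 voters prefer Citadel to Juno.

25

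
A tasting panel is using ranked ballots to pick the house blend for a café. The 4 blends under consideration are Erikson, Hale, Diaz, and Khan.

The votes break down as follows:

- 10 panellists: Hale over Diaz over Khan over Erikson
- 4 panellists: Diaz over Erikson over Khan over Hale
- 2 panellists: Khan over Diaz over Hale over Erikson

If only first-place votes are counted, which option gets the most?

First-place vote totals:
  Erikson: 0
  Hale: 10
  Diaz: 4
  Khan: 2
Hale has the most first-place votes.

Hale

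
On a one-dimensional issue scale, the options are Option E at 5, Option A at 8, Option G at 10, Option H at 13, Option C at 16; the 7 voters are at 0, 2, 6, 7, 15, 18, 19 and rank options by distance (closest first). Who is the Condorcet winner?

Option A

With single-peaked preferences on a line, the Condorcet winner is the candidate closest to the median voter.
The median voter (position 7) is closest to Option A at 8.
Check: Option A vs Option E — voters closer to Option A: 4 of 7.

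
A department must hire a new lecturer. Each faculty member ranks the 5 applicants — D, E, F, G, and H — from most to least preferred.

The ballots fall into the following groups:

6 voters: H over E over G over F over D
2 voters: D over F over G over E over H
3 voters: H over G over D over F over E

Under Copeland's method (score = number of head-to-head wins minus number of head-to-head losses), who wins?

H

Pairwise results:
  D vs E: E wins 6–5.
  D vs F: F wins 6–5.
  D vs G: G wins 9–2.
  D vs H: H wins 9–2.
  E vs F: E wins 6–5.
  E vs G: E wins 6–5.
  E vs H: H wins 9–2.
  F vs G: G wins 9–2.
  F vs H: H wins 9–2.
  G vs H: H wins 9–2.
Copeland scores (wins − losses):
  D: 0 − 4 = -4
  E: 3 − 1 = 2
  F: 1 − 3 = -2
  G: 2 − 2 = 0
  H: 4 − 0 = 4
H has the best Copeland score.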